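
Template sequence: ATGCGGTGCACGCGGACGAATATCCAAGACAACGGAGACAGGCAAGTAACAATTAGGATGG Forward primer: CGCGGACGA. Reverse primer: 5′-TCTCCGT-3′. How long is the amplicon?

28 bp

The forward primer matches the template at positions 11–19.
Reverse complement of the reverse primer: ACGGAGA. This occurs on the top strand at positions 32–38.
The product runs from position 11 to position 38, so its length is 38 − 11 + 1 = 28 bp.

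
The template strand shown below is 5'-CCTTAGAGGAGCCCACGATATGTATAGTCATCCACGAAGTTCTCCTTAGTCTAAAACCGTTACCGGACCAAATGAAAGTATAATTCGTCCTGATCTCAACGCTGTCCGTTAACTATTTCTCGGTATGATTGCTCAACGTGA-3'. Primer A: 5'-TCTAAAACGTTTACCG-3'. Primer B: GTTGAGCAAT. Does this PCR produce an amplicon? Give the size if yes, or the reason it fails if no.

Primer A (TCTAAAACGTTTACCG) does not match the top strand, and its reverse complement CGGTAAACGTTTTAGA does not match either.
With no annealing site for primer A, no amplification occurs.

No product — primer A has no binding site in the template.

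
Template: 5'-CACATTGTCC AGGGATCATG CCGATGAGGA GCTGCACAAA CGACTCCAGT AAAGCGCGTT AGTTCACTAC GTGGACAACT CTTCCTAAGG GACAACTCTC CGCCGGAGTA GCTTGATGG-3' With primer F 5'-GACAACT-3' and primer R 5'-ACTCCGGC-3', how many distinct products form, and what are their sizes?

Two products: 36 bp, 19 bp

The forward primer GACAACT matches the top strand at positions 74–80, 91–97.
The reverse primer's reverse complement is GCCGGAGT, matching at positions 102–109.
Each forward site pairs with the reverse site to give a product ending at position 109: sizes 36, 19 bp.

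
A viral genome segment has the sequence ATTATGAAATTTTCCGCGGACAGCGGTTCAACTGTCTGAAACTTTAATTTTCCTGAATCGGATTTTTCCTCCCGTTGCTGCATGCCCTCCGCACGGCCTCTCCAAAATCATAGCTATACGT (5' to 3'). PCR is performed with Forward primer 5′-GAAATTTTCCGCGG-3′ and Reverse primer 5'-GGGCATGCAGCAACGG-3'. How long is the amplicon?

The forward primer matches the template at positions 6–19.
Taking the reverse complement of GGGCATGCAGCAACGG gives CCGTTGCTGCATGCCC, found at positions 72–87 on the template; the primer anneals here to the top strand with its 3' end pointing upstream.
Amplicon spans positions 6–87: 82 bp.

82 bp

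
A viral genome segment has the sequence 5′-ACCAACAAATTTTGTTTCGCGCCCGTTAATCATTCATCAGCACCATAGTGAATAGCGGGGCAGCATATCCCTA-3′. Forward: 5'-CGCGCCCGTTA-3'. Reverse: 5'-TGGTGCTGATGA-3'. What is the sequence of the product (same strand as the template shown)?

Forward primer CGCGCCCGTTA is found on the top strand at positions 18–28.
The reverse primer's reverse complement is TCATCAGCACCA, which matches the template at positions 34–45.
The product is the template from position 18 through 45 (28 bp).

5'-CGCGCCCGTTAATCATTCATCAGCACCA-3'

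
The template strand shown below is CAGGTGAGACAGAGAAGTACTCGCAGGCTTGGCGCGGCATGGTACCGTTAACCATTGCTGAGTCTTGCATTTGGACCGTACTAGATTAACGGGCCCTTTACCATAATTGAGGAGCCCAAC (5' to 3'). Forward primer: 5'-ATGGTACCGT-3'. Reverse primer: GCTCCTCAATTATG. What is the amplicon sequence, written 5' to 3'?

Scanning the template, ATGGTACCGT occurs at positions 39–48; this primer anneals to the bottom strand there with its 3' end pointing downstream.
Reverse complement of the reverse primer: CATAATTGAGGAGC. This occurs on the top strand at positions 102–115.
The product is the template from position 39 through 115 (77 bp).

5'-ATGGTACCGTTAACCATTGCTGAGTCTTGCATTTGGACCGTACTAGATTAACGGGCCCTTTACCATAATTGAGGAGC-3'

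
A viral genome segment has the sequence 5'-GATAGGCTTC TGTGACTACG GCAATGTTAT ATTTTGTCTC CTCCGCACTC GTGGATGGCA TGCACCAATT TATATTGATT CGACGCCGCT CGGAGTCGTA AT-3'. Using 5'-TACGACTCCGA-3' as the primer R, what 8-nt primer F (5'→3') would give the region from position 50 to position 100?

5'-CGTGGATG-3'

The reverse primer's reverse complement TCGGAGTCGTA matches the template at positions 90–100; the product starts at position 50.
The forward primer is identical to the top strand over positions 50–57: CGTGGATG.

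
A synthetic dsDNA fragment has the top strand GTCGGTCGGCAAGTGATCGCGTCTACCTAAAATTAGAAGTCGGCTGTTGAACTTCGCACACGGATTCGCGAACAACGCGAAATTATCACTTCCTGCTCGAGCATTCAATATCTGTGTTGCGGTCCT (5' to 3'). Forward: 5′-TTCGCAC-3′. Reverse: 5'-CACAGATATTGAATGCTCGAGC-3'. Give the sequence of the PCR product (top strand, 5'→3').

Scanning the template, TTCGCAC occurs at positions 53–59; this primer anneals to the bottom strand there with its 3' end pointing downstream.
The reverse primer's reverse complement is GCTCGAGCATTCAATATCTGTG, which matches the template at positions 95–116.
The product is the template from position 53 through 116 (64 bp).

5'-TTCGCACACGGATTCGCGAACAACGCGAAATTATCACTTCCTGCTCGAGCATTCAATATCTGTG-3'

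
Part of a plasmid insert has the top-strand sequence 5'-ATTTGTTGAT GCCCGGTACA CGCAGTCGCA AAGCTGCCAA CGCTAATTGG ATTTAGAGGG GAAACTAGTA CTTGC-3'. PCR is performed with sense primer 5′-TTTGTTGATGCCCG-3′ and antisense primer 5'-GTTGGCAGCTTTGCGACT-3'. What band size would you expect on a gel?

40 bp

Forward primer TTTGTTGATGCCCG is found on the top strand at positions 2–15.
The reverse primer's reverse complement is AGTCGCAAAGCTGCCAAC, which matches the template at positions 24–41.
Amplicon spans positions 2–41: 40 bp.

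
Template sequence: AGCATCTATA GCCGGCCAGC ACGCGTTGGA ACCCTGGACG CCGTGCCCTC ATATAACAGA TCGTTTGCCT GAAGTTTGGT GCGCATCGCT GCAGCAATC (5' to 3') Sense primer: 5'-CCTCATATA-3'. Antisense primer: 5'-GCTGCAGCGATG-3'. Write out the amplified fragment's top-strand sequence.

Scanning the template, CCTCATATA occurs at positions 47–55; this primer anneals to the bottom strand there with its 3' end pointing downstream.
Taking the reverse complement of GCTGCAGCGATG gives CATCGCTGCAGC, found at positions 84–95 on the template; the primer anneals here to the top strand with its 3' end pointing upstream.
The product is the template from position 47 through 95 (49 bp).

5'-CCTCATATAACAGATCGTTTGCCTGAAGTTTGGTGCGCATCGCTGCAGC-3'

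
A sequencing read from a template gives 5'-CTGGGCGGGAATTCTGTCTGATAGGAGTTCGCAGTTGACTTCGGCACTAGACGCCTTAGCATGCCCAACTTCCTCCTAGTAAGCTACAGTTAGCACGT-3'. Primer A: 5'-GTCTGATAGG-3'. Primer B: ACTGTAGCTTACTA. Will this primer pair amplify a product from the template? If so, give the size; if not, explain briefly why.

Yes — a 75 bp product.

Primer A (GTCTGATAGG) matches the top strand at positions 16–25; it acts as a forward primer.
Primer B's reverse complement is TAGTAAGCTACAGT, matching the top strand at positions 77–90; it acts as a reverse primer.
The 3' ends face each other across positions 16–90, giving a 75 bp product.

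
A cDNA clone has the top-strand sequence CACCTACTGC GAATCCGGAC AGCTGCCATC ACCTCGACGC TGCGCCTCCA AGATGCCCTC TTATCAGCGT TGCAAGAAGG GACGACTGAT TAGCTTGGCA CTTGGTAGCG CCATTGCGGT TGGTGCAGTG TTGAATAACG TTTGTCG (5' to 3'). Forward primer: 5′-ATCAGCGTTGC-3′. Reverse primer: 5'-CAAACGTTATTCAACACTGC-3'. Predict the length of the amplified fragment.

Scanning the template, ATCAGCGTTGC occurs at positions 63–73; this primer anneals to the bottom strand there with its 3' end pointing downstream.
Reverse complement of the reverse primer: GCAGTGTTGAATAACGTTTG. This occurs on the top strand at positions 125–144.
The product runs from position 63 to position 144, so its length is 144 − 63 + 1 = 82 bp.

82 bp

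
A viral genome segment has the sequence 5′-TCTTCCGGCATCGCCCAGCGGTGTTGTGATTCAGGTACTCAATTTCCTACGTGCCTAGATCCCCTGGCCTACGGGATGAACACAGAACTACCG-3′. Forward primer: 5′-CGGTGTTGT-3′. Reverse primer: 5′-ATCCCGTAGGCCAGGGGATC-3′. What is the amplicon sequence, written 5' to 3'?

5'-CGGTGTTGTGATTCAGGTACTCAATTTCCTACGTGCCTAGATCCCCTGGCCTACGGGAT-3'

The forward primer matches the template at positions 19–27.
The reverse primer's reverse complement is GATCCCCTGGCCTACGGGAT, which matches the template at positions 58–77.
The product is the template from position 19 through 77 (59 bp).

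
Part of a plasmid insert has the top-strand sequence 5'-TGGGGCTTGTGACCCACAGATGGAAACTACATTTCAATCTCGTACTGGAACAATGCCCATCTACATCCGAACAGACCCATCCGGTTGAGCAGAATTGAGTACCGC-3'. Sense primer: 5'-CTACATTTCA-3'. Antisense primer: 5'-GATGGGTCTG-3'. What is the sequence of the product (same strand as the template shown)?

5'-CTACATTTCAATCTCGTACTGGAACAATGCCCATCTACATCCGAACAGACCCATC-3'

Scanning the template, CTACATTTCA occurs at positions 27–36; this primer anneals to the bottom strand there with its 3' end pointing downstream.
Reverse complement of the reverse primer: CAGACCCATC. This occurs on the top strand at positions 72–81.
The product is the template from position 27 through 81 (55 bp).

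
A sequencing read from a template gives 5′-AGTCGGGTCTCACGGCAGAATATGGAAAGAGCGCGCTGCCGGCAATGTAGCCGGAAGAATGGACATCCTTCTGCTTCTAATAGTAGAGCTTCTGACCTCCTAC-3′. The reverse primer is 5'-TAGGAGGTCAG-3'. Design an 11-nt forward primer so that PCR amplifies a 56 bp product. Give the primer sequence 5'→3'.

The reverse primer's reverse complement CTGACCTCCTA matches the template at positions 92–102, so the product ends at position 102.
A 56 bp product then starts at position 102 − 56 + 1 = 47.
The forward primer is identical to the top strand there: GTAGCCGGAAG.

5'-GTAGCCGGAAG-3'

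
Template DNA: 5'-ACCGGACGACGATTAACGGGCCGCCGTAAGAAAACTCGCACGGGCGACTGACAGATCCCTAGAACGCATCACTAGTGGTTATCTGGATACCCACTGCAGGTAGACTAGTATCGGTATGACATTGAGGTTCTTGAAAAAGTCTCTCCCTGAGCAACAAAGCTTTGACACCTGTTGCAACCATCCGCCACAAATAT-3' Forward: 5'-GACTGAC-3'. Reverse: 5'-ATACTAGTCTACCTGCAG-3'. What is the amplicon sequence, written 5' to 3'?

5'-GACTGACAGATCCCTAGAACGCATCACTAGTGGTTATCTGGATACCCACTGCAGGTAGACTAGTAT-3'

Scanning the template, GACTGAC occurs at positions 46–52; this primer anneals to the bottom strand there with its 3' end pointing downstream.
Taking the reverse complement of ATACTAGTCTACCTGCAG gives CTGCAGGTAGACTAGTAT, found at positions 94–111 on the template; the primer anneals here to the top strand with its 3' end pointing upstream.
The product is the template from position 46 through 111 (66 bp).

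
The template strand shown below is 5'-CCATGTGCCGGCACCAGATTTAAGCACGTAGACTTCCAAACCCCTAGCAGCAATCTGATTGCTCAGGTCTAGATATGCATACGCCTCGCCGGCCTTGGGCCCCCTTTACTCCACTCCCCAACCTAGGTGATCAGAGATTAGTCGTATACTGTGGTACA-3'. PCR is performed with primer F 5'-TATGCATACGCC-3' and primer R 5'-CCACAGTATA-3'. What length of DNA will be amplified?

Scanning the template, TATGCATACGCC occurs at positions 74–85; this primer anneals to the bottom strand there with its 3' end pointing downstream.
Reverse complement of the reverse primer: TATACTGTGG. This occurs on the top strand at positions 145–154.
The product runs from position 74 to position 154, so its length is 154 − 74 + 1 = 81 bp.

81 bp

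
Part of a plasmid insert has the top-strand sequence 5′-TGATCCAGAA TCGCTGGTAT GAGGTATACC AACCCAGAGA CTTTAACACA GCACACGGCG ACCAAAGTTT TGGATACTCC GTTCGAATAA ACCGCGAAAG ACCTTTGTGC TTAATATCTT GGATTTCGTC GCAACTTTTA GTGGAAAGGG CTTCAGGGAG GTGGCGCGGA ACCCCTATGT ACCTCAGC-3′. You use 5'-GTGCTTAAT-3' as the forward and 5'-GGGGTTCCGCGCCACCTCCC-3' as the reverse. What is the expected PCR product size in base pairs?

Scanning the template, GTGCTTAAT occurs at positions 107–115; this primer anneals to the bottom strand there with its 3' end pointing downstream.
Reverse complement of the reverse primer: GGGAGGTGGCGCGGAACCCC. This occurs on the top strand at positions 156–175.
Product length = (reverse-primer end) − (forward-primer start) + 1 = 175 − 107 + 1 = 69 bp.

69 bp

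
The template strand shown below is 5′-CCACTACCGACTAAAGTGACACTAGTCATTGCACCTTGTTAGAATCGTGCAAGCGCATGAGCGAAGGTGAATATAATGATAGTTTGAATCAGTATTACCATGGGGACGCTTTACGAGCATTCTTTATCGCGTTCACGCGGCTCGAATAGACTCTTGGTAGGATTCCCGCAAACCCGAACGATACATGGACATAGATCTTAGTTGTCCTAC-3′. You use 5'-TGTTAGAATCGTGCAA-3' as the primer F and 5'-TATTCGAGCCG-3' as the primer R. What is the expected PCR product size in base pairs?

Forward primer TGTTAGAATCGTGCAA is found on the top strand at positions 37–52.
Reverse complement of the reverse primer: CGGCTCGAATA. This occurs on the top strand at positions 138–148.
Amplicon spans positions 37–148: 112 bp.

112 bp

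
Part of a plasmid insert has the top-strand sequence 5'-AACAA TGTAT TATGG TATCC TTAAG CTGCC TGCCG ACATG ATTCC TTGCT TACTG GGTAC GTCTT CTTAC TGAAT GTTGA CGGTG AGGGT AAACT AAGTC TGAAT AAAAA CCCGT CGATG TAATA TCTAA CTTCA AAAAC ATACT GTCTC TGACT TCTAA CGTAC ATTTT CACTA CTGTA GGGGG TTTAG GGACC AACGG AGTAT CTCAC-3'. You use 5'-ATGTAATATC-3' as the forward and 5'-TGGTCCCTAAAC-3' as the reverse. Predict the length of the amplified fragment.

Forward primer ATGTAATATC is found on the top strand at positions 118–127.
The reverse primer's reverse complement is GTTTAGGGACCA, which matches the template at positions 185–196.
The product runs from position 118 to position 196, so its length is 196 − 118 + 1 = 79 bp.

79 bp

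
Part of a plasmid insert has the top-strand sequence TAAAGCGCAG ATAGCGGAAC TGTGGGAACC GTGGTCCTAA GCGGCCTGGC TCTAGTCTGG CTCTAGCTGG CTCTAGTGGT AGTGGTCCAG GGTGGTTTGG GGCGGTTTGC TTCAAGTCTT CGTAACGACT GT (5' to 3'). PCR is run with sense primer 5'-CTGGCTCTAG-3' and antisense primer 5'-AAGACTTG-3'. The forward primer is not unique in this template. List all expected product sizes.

75 bp, 64 bp, 54 bp

The forward primer CTGGCTCTAG matches the top strand at positions 46–55, 57–66, 67–76.
The reverse primer's reverse complement is CAAGTCTT, matching at positions 113–120.
Each forward site pairs with the reverse site to give a product ending at position 120: sizes 75, 64, 54 bp.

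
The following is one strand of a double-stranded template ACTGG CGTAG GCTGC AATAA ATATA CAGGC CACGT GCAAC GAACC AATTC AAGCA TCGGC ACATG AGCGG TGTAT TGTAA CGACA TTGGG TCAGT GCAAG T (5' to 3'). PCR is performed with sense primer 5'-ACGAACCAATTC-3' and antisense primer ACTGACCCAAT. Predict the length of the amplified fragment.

57 bp

The forward primer matches the template at positions 39–50.
Reverse complement of the reverse primer: ATTGGGTCAGT. This occurs on the top strand at positions 85–95.
Amplicon spans positions 39–95: 57 bp.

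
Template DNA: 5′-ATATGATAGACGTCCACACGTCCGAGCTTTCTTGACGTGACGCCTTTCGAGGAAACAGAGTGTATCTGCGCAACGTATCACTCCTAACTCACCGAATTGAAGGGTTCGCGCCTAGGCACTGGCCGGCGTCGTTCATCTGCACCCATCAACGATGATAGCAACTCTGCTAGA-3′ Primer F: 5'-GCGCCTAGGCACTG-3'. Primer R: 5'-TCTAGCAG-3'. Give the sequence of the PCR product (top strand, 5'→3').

Scanning the template, GCGCCTAGGCACTG occurs at positions 108–121; this primer anneals to the bottom strand there with its 3' end pointing downstream.
Taking the reverse complement of TCTAGCAG gives CTGCTAGA, found at positions 164–171 on the template; the primer anneals here to the top strand with its 3' end pointing upstream.
The product is the template from position 108 through 171 (64 bp).

5'-GCGCCTAGGCACTGGCCGGCGTCGTTCATCTGCACCCATCAACGATGATAGCAACTCTGCTAGA-3'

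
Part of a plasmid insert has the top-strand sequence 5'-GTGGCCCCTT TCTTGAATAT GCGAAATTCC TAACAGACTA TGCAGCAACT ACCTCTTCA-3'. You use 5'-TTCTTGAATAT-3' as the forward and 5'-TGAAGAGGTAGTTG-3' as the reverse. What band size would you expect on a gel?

Forward primer TTCTTGAATAT is found on the top strand at positions 10–20.
The reverse primer's reverse complement is CAACTACCTCTTCA, which matches the template at positions 46–59.
Amplicon spans positions 10–59: 50 bp.

50 bp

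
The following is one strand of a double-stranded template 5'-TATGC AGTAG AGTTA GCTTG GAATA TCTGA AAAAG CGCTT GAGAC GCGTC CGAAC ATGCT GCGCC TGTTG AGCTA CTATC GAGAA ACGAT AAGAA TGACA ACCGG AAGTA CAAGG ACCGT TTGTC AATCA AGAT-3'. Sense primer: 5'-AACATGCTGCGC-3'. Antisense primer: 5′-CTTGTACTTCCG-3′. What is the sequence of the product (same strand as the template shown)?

5'-AACATGCTGCGCCTGTTGAGCTACTATCGAGAAACGATAAGAATGACAACCGGAAGTACAAG-3'

Scanning the template, AACATGCTGCGC occurs at positions 53–64; this primer anneals to the bottom strand there with its 3' end pointing downstream.
The reverse primer's reverse complement is CGGAAGTACAAG, which matches the template at positions 103–114.
The product is the template from position 53 through 114 (62 bp).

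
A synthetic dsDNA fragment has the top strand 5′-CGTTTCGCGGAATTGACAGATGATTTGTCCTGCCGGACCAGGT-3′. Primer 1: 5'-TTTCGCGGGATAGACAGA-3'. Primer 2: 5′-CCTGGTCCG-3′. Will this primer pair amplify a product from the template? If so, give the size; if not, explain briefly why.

No product — primer 1 has no binding site in the template.

Primer 1 (TTTCGCGGGATAGACAGA) does not match the top strand, and its reverse complement TCTGTCTATCCCGCGAAA does not match either.
With no annealing site for primer 1, no amplification occurs.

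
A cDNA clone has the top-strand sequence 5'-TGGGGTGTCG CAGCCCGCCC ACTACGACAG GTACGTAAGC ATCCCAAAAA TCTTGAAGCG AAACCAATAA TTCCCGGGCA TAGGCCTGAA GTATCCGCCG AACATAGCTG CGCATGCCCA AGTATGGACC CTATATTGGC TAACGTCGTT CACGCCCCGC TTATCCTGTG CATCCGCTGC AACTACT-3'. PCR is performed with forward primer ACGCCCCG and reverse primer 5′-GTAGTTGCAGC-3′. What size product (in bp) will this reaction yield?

35 bp

Forward primer ACGCCCCG is found on the top strand at positions 152–159.
Reverse complement of the reverse primer: GCTGCAACTAC. This occurs on the top strand at positions 176–186.
The product runs from position 152 to position 186, so its length is 186 − 152 + 1 = 35 bp.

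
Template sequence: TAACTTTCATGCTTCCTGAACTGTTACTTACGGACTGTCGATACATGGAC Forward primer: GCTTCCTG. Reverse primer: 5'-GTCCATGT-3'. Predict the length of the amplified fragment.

Scanning the template, GCTTCCTG occurs at positions 11–18; this primer anneals to the bottom strand there with its 3' end pointing downstream.
The reverse primer's reverse complement is ACATGGAC, which matches the template at positions 43–50.
The product runs from position 11 to position 50, so its length is 50 − 11 + 1 = 40 bp.

40 bp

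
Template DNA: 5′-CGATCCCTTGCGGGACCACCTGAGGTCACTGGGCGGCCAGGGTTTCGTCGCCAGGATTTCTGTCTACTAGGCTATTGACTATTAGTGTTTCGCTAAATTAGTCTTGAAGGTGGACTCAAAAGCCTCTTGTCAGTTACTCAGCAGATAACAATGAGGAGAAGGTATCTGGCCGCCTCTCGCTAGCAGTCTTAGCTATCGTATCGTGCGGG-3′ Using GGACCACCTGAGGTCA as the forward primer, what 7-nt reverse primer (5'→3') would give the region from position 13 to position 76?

The product's 3' end on the top strand is position 76.
The reverse primer anneals to the top strand over positions 70–76, i.e. to GGCTATT.
Its sequence written 5'→3' is the reverse complement: AATAGCC.

5'-AATAGCC-3'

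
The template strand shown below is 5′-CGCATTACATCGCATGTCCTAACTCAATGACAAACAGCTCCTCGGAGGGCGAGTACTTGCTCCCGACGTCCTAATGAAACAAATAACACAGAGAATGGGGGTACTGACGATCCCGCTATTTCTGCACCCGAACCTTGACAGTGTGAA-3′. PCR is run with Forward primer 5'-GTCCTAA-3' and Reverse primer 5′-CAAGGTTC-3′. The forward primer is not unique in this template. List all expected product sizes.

The forward primer GTCCTAA matches the top strand at positions 16–22, 68–74.
The reverse primer's reverse complement is GAACCTTG, matching at positions 130–137.
Each forward site pairs with the reverse site to give a product ending at position 137: sizes 122, 70 bp.

122 bp, 70 bp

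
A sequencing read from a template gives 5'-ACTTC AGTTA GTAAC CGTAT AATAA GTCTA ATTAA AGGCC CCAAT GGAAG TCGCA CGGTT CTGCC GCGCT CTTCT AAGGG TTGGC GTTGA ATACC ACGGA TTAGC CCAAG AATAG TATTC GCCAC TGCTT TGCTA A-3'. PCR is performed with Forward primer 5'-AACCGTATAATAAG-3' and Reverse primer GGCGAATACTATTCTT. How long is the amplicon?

Forward primer AACCGTATAATAAG is found on the top strand at positions 13–26.
The reverse primer's reverse complement is AAGAATAGTATTCGCC, which matches the template at positions 108–123.
Product length = (reverse-primer end) − (forward-primer start) + 1 = 123 − 13 + 1 = 111 bp.

111 bp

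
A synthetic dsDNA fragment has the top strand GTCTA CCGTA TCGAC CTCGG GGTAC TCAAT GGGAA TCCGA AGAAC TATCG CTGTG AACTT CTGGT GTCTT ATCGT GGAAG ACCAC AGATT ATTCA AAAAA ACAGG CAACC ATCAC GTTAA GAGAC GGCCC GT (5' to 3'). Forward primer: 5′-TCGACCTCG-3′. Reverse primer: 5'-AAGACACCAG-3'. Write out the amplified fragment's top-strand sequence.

5'-TCGACCTCGGGGTACTCAATGGGAATCCGAAGAACTATCGCTGTGAACTTCTGGTGTCTT-3'

Forward primer TCGACCTCG is found on the top strand at positions 11–19.
Taking the reverse complement of AAGACACCAG gives CTGGTGTCTT, found at positions 61–70 on the template; the primer anneals here to the top strand with its 3' end pointing upstream.
The product is the template from position 11 through 70 (60 bp).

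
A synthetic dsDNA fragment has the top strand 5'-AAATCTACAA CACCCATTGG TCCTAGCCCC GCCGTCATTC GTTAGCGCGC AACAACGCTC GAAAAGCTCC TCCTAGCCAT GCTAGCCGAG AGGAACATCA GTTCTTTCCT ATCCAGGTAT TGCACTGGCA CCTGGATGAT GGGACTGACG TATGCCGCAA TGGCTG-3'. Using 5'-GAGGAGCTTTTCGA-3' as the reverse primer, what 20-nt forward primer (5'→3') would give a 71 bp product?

5'-AATCTACAACACCCATTGGT-3'

The reverse primer's reverse complement TCGAAAAGCTCCTC matches the template at positions 59–72, so the product ends at position 72.
A 71 bp product then starts at position 72 − 71 + 1 = 2.
The forward primer is identical to the top strand there: AATCTACAACACCCATTGGT.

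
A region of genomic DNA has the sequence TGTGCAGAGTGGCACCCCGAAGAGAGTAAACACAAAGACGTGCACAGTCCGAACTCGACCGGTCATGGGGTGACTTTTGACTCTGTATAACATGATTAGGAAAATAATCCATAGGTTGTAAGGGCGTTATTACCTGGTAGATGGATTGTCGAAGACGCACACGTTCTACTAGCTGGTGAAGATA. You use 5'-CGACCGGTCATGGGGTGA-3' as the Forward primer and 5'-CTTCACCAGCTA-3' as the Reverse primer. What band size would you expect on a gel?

126 bp

The forward primer matches the template at positions 56–73.
Taking the reverse complement of CTTCACCAGCTA gives TAGCTGGTGAAG, found at positions 170–181 on the template; the primer anneals here to the top strand with its 3' end pointing upstream.
Product length = (reverse-primer end) − (forward-primer start) + 1 = 181 − 56 + 1 = 126 bp.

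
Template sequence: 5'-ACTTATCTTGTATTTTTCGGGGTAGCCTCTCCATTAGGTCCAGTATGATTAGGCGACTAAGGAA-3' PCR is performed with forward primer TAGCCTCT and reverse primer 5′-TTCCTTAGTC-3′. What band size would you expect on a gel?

Scanning the template, TAGCCTCT occurs at positions 23–30; this primer anneals to the bottom strand there with its 3' end pointing downstream.
Taking the reverse complement of TTCCTTAGTC gives GACTAAGGAA, found at positions 55–64 on the template; the primer anneals here to the top strand with its 3' end pointing upstream.
The product runs from position 23 to position 64, so its length is 64 − 23 + 1 = 42 bp.

42 bp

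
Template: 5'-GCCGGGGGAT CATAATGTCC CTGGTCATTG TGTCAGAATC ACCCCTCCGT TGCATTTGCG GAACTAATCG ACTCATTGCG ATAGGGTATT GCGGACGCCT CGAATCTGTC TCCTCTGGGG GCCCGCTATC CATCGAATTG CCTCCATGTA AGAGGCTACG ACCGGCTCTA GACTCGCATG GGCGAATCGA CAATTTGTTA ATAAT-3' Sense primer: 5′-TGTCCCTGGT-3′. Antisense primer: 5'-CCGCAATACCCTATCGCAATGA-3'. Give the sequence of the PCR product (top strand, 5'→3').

5'-TGTCCCTGGTCATTGTGTCAGAATCACCCCTCCGTTGCATTTGCGGAACTAATCGACTCATTGCGATAGGGTATTGCGG-3'

Scanning the template, TGTCCCTGGT occurs at positions 16–25; this primer anneals to the bottom strand there with its 3' end pointing downstream.
Reverse complement of the reverse primer: TCATTGCGATAGGGTATTGCGG. This occurs on the top strand at positions 73–94.
The product is the template from position 16 through 94 (79 bp).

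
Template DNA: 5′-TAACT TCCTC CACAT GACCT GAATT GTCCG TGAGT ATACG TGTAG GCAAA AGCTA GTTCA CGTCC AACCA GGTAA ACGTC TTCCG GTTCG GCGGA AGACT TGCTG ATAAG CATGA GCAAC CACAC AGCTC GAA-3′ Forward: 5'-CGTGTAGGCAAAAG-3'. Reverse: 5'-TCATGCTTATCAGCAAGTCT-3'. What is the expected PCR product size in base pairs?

The forward primer matches the template at positions 39–52.
Reverse complement of the reverse primer: AGACTTGCTGATAAGCATGA. This occurs on the top strand at positions 96–115.
Amplicon spans positions 39–115: 77 bp.

77 bp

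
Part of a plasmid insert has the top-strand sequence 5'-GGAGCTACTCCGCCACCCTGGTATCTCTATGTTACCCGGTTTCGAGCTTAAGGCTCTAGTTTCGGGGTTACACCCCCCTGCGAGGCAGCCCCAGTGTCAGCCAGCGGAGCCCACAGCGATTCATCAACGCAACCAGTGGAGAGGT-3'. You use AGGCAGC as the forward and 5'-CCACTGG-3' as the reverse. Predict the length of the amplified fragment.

Scanning the template, AGGCAGC occurs at positions 83–89; this primer anneals to the bottom strand there with its 3' end pointing downstream.
The reverse primer's reverse complement is CCAGTGG, which matches the template at positions 133–139.
Amplicon spans positions 83–139: 57 bp.

57 bp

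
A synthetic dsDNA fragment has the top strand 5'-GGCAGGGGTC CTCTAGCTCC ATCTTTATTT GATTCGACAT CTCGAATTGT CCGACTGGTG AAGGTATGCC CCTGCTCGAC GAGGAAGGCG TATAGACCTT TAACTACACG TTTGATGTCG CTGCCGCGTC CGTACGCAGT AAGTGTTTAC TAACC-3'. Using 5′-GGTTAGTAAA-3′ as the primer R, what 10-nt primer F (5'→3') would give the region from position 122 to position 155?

The reverse primer's reverse complement TTTACTAACC matches the template at positions 146–155; the product starts at position 122.
The forward primer is identical to the top strand over positions 122–131: TGCCGCGTCC.

5'-TGCCGCGTCC-3'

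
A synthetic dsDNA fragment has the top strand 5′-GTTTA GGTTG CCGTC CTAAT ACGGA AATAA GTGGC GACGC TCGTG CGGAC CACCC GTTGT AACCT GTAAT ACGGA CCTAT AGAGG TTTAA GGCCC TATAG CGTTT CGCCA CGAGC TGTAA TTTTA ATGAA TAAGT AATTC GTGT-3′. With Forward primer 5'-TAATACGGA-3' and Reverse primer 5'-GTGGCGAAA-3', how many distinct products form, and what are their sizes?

Two products: 95 bp, 45 bp

The forward primer TAATACGGA matches the top strand at positions 17–25, 67–75.
The reverse primer's reverse complement is TTTCGCCAC, matching at positions 103–111.
Each forward site pairs with the reverse site to give a product ending at position 111: sizes 95, 45 bp.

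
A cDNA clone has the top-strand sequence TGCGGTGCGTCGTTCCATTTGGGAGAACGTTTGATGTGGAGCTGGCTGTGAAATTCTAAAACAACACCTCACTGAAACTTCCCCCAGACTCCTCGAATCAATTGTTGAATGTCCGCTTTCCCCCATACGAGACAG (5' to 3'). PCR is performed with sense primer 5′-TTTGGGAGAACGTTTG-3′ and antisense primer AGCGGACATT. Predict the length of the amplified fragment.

100 bp

The forward primer matches the template at positions 18–33.
The reverse primer's reverse complement is AATGTCCGCT, which matches the template at positions 108–117.
The product runs from position 18 to position 117, so its length is 117 − 18 + 1 = 100 bp.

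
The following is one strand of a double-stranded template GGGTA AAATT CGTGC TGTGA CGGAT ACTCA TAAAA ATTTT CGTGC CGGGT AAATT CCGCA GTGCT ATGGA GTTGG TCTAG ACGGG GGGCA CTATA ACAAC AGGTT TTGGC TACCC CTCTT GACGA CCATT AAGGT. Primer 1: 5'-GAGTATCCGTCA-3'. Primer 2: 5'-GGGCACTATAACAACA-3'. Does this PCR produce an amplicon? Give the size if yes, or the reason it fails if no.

Primer 1 (GAGTATCCGTCA) has reverse complement TGACGGATACTC, which matches the top strand at positions 18–29; primer 1 anneals to the top strand there with its 3' end pointing upstream toward position 18.
Primer 2 (GGGCACTATAACAACA) matches the top strand directly at positions 86–101; it anneals to the bottom strand with its 3' end pointing downstream toward position 101.
The 3' ends diverge (primer 1 extends toward position 1, primer 2 toward position 135), so the primers never converge on a shared product.

No product — the primers' 3' ends point away from each other.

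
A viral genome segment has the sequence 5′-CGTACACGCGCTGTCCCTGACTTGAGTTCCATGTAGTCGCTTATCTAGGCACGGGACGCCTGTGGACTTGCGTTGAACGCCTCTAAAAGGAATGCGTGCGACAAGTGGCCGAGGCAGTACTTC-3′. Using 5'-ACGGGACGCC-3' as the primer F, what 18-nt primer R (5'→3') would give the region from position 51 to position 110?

The product's 3' end on the top strand is position 110.
The reverse primer anneals to the top strand over positions 93–110, i.e. to TGCGTGCGACAAGTGGCC.
Its sequence written 5'→3' is the reverse complement: GGCCACTTGTCGCACGCA.

5'-GGCCACTTGTCGCACGCA-3'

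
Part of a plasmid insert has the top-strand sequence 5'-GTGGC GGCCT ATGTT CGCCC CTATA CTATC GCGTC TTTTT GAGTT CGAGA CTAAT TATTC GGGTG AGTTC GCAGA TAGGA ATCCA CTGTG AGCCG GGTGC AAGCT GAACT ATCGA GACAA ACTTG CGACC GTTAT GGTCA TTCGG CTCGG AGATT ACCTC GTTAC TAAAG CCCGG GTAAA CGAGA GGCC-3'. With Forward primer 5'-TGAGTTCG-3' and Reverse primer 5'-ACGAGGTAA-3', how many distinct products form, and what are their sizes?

Two products: 123 bp, 99 bp

The forward primer TGAGTTCG matches the top strand at positions 40–47, 64–71.
The reverse primer's reverse complement is TTACCTCGT, matching at positions 154–162.
Each forward site pairs with the reverse site to give a product ending at position 162: sizes 123, 99 bp.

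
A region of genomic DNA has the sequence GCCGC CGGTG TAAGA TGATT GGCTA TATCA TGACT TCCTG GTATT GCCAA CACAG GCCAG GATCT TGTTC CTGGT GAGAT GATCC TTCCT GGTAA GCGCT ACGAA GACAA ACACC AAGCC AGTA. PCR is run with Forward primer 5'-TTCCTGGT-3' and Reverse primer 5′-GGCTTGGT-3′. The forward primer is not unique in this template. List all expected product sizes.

The forward primer TTCCTGGT matches the top strand at positions 35–42, 68–75, 86–93.
The reverse primer's reverse complement is ACCAAGCC, matching at positions 113–120.
Each forward site pairs with the reverse site to give a product ending at position 120: sizes 86, 53, 35 bp.

86 bp, 53 bp, 35 bp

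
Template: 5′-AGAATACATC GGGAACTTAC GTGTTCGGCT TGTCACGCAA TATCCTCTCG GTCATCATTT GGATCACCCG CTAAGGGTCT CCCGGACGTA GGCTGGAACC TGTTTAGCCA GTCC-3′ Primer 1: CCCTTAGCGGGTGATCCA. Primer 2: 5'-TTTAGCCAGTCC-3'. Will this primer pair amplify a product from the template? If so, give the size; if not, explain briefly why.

No product — the primers' 3' ends point away from each other.

Primer 1 (CCCTTAGCGGGTGATCCA) has reverse complement TGGATCACCCGCTAAGGG, which matches the top strand at positions 60–77; primer 1 anneals to the top strand there with its 3' end pointing upstream toward position 60.
Primer 2 (TTTAGCCAGTCC) matches the top strand directly at positions 103–114; it anneals to the bottom strand with its 3' end pointing downstream toward position 114.
The 3' ends diverge (primer 1 extends toward position 1, primer 2 toward position 114), so the primers never converge on a shared product.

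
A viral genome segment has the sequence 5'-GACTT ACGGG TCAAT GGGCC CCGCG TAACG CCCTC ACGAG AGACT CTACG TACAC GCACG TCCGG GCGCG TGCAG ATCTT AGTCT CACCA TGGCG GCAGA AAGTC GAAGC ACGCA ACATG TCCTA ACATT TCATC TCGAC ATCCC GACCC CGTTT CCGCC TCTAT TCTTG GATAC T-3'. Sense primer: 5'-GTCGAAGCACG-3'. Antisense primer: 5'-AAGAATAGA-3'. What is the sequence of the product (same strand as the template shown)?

5'-GTCGAAGCACGCAACATGTCCTAACATTTCATCTCGACATCCCGACCCCGTTTCCGCCTCTATTCTT-3'

The forward primer matches the template at positions 103–113.
The reverse primer's reverse complement is TCTATTCTT, which matches the template at positions 161–169.
The product is the template from position 103 through 169 (67 bp).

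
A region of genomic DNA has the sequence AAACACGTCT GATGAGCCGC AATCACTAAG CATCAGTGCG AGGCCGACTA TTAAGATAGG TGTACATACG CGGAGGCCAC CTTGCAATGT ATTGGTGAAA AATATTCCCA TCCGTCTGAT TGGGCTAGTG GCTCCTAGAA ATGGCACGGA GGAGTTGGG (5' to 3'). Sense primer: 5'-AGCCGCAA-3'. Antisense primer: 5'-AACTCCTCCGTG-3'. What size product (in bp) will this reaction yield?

The forward primer matches the template at positions 15–22.
Taking the reverse complement of AACTCCTCCGTG gives CACGGAGGAGTT, found at positions 145–156 on the template; the primer anneals here to the top strand with its 3' end pointing upstream.
Product length = (reverse-primer end) − (forward-primer start) + 1 = 156 − 15 + 1 = 142 bp.

142 bp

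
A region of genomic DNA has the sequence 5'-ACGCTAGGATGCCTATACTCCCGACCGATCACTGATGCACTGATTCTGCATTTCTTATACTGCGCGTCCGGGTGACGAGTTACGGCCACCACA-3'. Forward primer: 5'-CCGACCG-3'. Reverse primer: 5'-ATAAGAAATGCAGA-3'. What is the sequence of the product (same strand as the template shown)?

5'-CCGACCGATCACTGATGCACTGATTCTGCATTTCTTAT-3'

The forward primer matches the template at positions 21–27.
Taking the reverse complement of ATAAGAAATGCAGA gives TCTGCATTTCTTAT, found at positions 45–58 on the template; the primer anneals here to the top strand with its 3' end pointing upstream.
The product is the template from position 21 through 58 (38 bp).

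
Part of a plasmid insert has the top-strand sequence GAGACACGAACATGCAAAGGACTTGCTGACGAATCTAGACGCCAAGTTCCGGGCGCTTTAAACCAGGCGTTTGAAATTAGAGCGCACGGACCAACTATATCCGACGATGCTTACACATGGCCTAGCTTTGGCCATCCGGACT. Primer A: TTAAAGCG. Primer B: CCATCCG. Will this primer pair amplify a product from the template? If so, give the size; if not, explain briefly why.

No product — the primers' 3' ends point away from each other.

Primer A (TTAAAGCG) has reverse complement CGCTTTAA, which matches the top strand at positions 54–61; primer A anneals to the top strand there with its 3' end pointing upstream toward position 54.
Primer B (CCATCCG) matches the top strand directly at positions 132–138; it anneals to the bottom strand with its 3' end pointing downstream toward position 138.
The 3' ends diverge (primer A extends toward position 1, primer B toward position 142), so the primers never converge on a shared product.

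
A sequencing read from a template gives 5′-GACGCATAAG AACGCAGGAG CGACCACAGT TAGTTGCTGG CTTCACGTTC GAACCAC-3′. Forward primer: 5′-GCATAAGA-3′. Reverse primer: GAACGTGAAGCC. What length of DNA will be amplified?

47 bp

The forward primer matches the template at positions 4–11.
Taking the reverse complement of GAACGTGAAGCC gives GGCTTCACGTTC, found at positions 39–50 on the template; the primer anneals here to the top strand with its 3' end pointing upstream.
The product runs from position 4 to position 50, so its length is 50 − 4 + 1 = 47 bp.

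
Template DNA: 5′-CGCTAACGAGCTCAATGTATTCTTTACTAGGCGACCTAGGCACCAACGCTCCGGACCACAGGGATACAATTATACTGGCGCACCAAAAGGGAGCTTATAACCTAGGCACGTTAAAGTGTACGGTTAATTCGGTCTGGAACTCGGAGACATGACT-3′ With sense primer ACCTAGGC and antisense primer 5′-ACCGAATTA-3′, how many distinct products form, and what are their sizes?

The forward primer ACCTAGGC matches the top strand at positions 34–41, 100–107.
The reverse primer's reverse complement is TAATTCGGT, matching at positions 125–133.
Each forward site pairs with the reverse site to give a product ending at position 133: sizes 100, 34 bp.

Two products: 100 bp, 34 bp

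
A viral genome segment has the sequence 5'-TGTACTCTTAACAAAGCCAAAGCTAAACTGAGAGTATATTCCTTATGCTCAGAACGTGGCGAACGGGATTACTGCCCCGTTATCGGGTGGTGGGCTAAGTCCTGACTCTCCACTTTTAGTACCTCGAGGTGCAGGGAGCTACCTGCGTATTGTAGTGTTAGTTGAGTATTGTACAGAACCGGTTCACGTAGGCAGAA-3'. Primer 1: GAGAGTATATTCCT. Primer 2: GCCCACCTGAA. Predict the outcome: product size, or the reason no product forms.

No product — primer 2 has no binding site in the template.

Primer 2 (GCCCACCTGAA) does not match the top strand, and its reverse complement TTCAGGTGGGC does not match either.
With no annealing site for primer 2, no amplification occurs.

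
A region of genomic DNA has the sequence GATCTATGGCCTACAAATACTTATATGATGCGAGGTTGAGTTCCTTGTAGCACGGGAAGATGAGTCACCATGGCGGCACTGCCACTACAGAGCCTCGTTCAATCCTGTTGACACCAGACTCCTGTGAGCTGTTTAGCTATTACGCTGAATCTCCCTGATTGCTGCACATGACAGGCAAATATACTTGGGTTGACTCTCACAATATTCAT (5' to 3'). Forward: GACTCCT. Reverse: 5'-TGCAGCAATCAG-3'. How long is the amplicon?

50 bp

Forward primer GACTCCT is found on the top strand at positions 117–123.
Taking the reverse complement of TGCAGCAATCAG gives CTGATTGCTGCA, found at positions 155–166 on the template; the primer anneals here to the top strand with its 3' end pointing upstream.
The product runs from position 117 to position 166, so its length is 166 − 117 + 1 = 50 bp.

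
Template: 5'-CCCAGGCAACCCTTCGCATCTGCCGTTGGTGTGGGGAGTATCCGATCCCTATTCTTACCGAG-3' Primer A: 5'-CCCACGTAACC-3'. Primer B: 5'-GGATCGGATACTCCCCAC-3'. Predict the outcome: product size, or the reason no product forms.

Primer A (CCCACGTAACC) does not match the top strand, and its reverse complement GGTTACGTGGG does not match either.
With no annealing site for primer A, no amplification occurs.

No product — primer A has no binding site in the template.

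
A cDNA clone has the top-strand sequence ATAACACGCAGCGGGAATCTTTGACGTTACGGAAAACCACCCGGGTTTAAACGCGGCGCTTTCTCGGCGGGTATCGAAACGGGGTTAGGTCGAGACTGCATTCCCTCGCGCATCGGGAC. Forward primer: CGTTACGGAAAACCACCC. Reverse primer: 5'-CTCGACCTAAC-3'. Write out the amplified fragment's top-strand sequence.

Scanning the template, CGTTACGGAAAACCACCC occurs at positions 25–42; this primer anneals to the bottom strand there with its 3' end pointing downstream.
Taking the reverse complement of CTCGACCTAAC gives GTTAGGTCGAG, found at positions 84–94 on the template; the primer anneals here to the top strand with its 3' end pointing upstream.
The product is the template from position 25 through 94 (70 bp).

5'-CGTTACGGAAAACCACCCGGGTTTAAACGCGGCGCTTTCTCGGCGGGTATCGAAACGGGGTTAGGTCGAG-3'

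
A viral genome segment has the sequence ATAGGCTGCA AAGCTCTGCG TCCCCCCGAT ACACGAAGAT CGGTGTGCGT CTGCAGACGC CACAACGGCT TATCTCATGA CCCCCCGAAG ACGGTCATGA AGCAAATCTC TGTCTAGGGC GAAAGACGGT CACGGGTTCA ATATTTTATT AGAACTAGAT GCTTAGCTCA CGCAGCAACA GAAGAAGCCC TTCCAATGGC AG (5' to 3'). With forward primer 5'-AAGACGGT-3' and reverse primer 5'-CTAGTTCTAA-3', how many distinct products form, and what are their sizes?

Two products: 71 bp, 36 bp

The forward primer AAGACGGT matches the top strand at positions 88–95, 123–130.
The reverse primer's reverse complement is TTAGAACTAG, matching at positions 149–158.
Each forward site pairs with the reverse site to give a product ending at position 158: sizes 71, 36 bp.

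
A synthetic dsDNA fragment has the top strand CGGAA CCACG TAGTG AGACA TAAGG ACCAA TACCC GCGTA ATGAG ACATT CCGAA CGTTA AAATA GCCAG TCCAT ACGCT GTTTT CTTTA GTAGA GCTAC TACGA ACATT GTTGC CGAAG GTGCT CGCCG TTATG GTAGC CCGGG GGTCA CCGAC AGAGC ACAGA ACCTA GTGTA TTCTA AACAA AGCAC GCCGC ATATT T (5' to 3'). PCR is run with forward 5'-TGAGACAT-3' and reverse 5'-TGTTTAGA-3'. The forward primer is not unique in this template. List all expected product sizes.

171 bp, 143 bp

The forward primer TGAGACAT matches the top strand at positions 14–21, 42–49.
The reverse primer's reverse complement is TCTAAACA, matching at positions 177–184.
Each forward site pairs with the reverse site to give a product ending at position 184: sizes 171, 143 bp.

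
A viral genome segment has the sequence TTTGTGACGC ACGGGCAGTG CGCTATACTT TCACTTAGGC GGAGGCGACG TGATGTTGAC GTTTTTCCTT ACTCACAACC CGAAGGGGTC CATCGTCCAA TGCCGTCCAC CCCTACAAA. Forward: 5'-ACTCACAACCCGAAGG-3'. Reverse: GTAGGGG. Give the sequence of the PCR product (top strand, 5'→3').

Scanning the template, ACTCACAACCCGAAGG occurs at positions 71–86; this primer anneals to the bottom strand there with its 3' end pointing downstream.
Reverse complement of the reverse primer: CCCCTAC. This occurs on the top strand at positions 110–116.
The product is the template from position 71 through 116 (46 bp).

5'-ACTCACAACCCGAAGGGGTCCATCGTCCAATGCCGTCCACCCCTAC-3'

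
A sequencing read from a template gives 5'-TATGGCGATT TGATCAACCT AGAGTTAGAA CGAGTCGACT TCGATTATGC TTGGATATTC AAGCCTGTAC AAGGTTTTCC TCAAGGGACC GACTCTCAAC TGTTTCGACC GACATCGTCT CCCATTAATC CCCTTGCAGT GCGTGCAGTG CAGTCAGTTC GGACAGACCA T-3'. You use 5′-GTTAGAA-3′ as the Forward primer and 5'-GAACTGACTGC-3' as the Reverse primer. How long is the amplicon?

137 bp

The forward primer matches the template at positions 24–30.
Reverse complement of the reverse primer: GCAGTCAGTTC. This occurs on the top strand at positions 150–160.
Amplicon spans positions 24–160: 137 bp.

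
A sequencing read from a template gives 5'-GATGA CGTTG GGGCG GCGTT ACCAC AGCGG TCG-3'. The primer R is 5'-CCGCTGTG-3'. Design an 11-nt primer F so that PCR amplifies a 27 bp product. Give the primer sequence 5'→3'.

5'-GACGTTGGGGC-3'

The reverse primer's reverse complement CACAGCGG matches the template at positions 23–30, so the product ends at position 30.
A 27 bp product then starts at position 30 − 27 + 1 = 4.
The forward primer is identical to the top strand there: GACGTTGGGGC.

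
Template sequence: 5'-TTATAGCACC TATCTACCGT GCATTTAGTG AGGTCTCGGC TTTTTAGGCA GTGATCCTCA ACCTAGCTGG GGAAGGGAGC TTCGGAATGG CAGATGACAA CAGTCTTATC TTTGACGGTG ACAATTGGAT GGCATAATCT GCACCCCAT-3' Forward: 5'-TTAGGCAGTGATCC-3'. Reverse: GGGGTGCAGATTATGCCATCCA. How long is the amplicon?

The forward primer matches the template at positions 44–57.
Taking the reverse complement of GGGGTGCAGATTATGCCATCCA gives TGGATGGCATAATCTGCACCCC, found at positions 126–147 on the template; the primer anneals here to the top strand with its 3' end pointing upstream.
The product runs from position 44 to position 147, so its length is 147 − 44 + 1 = 104 bp.

104 bp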